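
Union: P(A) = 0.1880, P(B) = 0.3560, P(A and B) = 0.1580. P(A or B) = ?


P(A∪B) = 0.1880 + 0.3560 - 0.1580
= 0.5440 - 0.1580
= 0.3860

P(A∪B) = 0.3860


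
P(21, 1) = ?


P(21,1) = 21!/20!
= 51090942171709440000/2432902008176640000
= 21

P(21,1) = 21


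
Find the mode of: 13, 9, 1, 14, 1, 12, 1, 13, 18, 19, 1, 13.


Frequencies: 1:4, 9:1, 12:1, 13:3, 14:1, 18:1, 19:1
Max frequency = 4
Mode = 1

Mode = 1


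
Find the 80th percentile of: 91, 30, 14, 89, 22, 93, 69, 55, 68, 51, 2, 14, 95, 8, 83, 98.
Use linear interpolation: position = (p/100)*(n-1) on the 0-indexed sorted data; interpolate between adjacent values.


Sorted: 2, 8, 14, 14, 22, 30, 51, 55, 68, 69, 83, 89, 91, 93, 95, 98
n = 16
Index = 80/100 * 15 = 12.0000
Lower = data[12] = 91, Upper = data[13] = 93
P80 = 91 + 0*(2) = 91.0000

P80 = 91.0000


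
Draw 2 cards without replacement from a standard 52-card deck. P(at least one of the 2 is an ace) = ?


P(at least one) = 1 - P(none)
P(none) = (48/52) × (47/51) = 0.850679
P(at least one) = 1 - 0.850679 = 0.1493

P = 0.1493


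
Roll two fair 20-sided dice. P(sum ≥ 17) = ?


Total outcomes = 20×20 = 400
Favorable (sum ≥ 17): 280
P = 280/400 = 0.7000

P = 0.7000


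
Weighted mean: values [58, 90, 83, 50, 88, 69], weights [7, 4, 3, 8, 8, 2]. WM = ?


Numerator = 58*7 + 90*4 + 83*3 + 50*8 + 88*8 + 69*2 = 2257
Denominator = 7 + 4 + 3 + 8 + 8 + 2 = 32
WM = 2257/32 = 70.5312

WM = 70.5312


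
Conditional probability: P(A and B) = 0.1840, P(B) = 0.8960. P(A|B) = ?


P(A|B) = 0.1840/0.8960 = 0.2054

P(A|B) = 0.2054


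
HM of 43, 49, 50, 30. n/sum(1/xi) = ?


Sum of reciprocals = 1/43 + 1/49 + 1/50 + 1/30 = 0.096997
HM = 4/0.096997 = 41.2383

HM = 41.2383


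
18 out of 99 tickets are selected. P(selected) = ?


P = 18/99 = 0.1818

P = 0.1818


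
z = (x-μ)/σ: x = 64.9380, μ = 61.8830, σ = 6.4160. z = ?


z = (64.9380 - 61.8830)/6.4160
= 3.0550/6.4160
= 0.4762

z = 0.4762


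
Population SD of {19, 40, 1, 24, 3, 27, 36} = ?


Mean = 21.4286
Variance = 193.9592
SD = sqrt(193.9592) = 13.9269

SD = 13.9269


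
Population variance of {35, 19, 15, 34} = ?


Mean = 25.7500
Squared deviations: 85.5625, 45.5625, 115.5625, 68.0625
Sum = 314.7500
Variance = 314.7500/4 = 78.6875

Variance = 78.6875


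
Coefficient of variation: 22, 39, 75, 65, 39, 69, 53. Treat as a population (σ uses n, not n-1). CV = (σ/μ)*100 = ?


Mean = 51.7143
SD = 17.8303
CV = (17.8303/51.7143)*100 = 34.4784%

CV = 34.4784%


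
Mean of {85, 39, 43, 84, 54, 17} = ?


Sum = 85 + 39 + 43 + 84 + 54 + 17 = 322
n = 6
Mean = 322/6 = 53.6667

Mean = 53.6667


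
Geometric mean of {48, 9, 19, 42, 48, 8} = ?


Product = 48 × 9 × 19 × 42 × 48 × 8 = 132378624
GM = 132378624^(1/6) = 22.5754

GM = 22.5754


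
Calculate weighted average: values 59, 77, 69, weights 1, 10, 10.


Numerator = 59*1 + 77*10 + 69*10 = 1519
Denominator = 1 + 10 + 10 = 21
WM = 1519/21 = 72.3333

WM = 72.3333


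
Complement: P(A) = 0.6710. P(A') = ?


P(not A) = 1 - 0.6710 = 0.3290

P(not A) = 0.3290


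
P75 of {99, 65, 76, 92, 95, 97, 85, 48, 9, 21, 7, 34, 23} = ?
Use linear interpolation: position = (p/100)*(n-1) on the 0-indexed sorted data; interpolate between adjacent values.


Sorted: 7, 9, 21, 23, 34, 48, 65, 76, 85, 92, 95, 97, 99
n = 13
Index = 75/100 * 12 = 9.0000
Lower = data[9] = 92, Upper = data[10] = 95
P75 = 92 + 0*(3) = 92.0000

P75 = 92.0000


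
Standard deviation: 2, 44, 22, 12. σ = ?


Mean = 20.0000
Variance = 242.0000
SD = sqrt(242.0000) = 15.5563

SD = 15.5563


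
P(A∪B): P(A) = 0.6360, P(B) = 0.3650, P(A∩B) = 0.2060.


P(A∪B) = 0.6360 + 0.3650 - 0.2060
= 1.0010 - 0.2060
= 0.7950

P(A∪B) = 0.7950


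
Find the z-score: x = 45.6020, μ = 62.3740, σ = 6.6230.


z = (45.6020 - 62.3740)/6.6230
= -16.7720/6.6230
= -2.5324

z = -2.5324


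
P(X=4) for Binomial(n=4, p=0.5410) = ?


C(4,4) = 1
p^4 = 0.085662
(1-p)^0 = 1.000000
P = 1 * 0.085662 * 1.000000 = 0.0857

P(X=4) = 0.0857


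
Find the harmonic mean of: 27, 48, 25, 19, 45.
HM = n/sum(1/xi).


Sum of reciprocals = 1/27 + 1/48 + 1/25 + 1/19 + 1/45 = 0.172724
HM = 5/0.172724 = 28.9479

HM = 28.9479


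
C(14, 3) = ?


C(14,3) = 14!/(3! × 11!)
= 87178291200/(6 × 39916800)
= 364

C(14,3) = 364


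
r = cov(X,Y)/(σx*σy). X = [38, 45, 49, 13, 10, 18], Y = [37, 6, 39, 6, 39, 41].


Mean X = 28.8333, Mean Y = 28.0000
SD X = 15.678187, SD Y = 15.599145
Cov = -8.500000
r = -8.500000/(15.678187*15.599145) = -0.0348

r = -0.0348


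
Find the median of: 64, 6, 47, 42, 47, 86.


Sorted: 6, 42, 47, 47, 64, 86
n = 6 (even)
Middle values: 47 and 47
Median = (47+47)/2 = 47.0000

Median = 47.0000


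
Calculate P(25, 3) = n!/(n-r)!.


P(25,3) = 25!/22!
= 15511210043330985984000000/1124000727777607680000
= 13800

P(25,3) = 13800


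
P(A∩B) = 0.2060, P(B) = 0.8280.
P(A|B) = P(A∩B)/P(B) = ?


P(A|B) = 0.2060/0.8280 = 0.2488

P(A|B) = 0.2488


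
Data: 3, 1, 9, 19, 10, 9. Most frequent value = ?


Frequencies: 1:1, 3:1, 9:2, 10:1, 19:1
Max frequency = 2
Mode = 9

Mode = 9


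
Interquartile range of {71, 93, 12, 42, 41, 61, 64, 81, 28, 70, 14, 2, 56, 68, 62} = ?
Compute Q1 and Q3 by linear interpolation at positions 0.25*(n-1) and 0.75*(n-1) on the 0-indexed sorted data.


Sorted: 2, 12, 14, 28, 41, 42, 56, 61, 62, 64, 68, 70, 71, 81, 93
Q1 (25th %ile) = 34.5000
Q3 (75th %ile) = 69.0000
IQR = 69.0000 - 34.5000 = 34.5000

IQR = 34.5000


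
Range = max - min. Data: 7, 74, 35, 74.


Max = 74, Min = 7
Range = 74 - 7 = 67

Range = 67


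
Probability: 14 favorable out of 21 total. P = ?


P = 14/21 = 0.6667

P = 0.6667


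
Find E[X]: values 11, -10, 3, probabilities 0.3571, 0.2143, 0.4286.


E[X] = 11*0.3571 - 10*0.2143 + 3*0.4286
= 3.9281 - 2.1430 + 1.2858
= 3.0709

E[X] = 3.0709


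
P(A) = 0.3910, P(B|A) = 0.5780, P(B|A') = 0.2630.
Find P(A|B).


P(B) = P(B|A)*P(A) + P(B|A')*P(A')
= 0.5780*0.3910 + 0.2630*0.6090
= 0.225998 + 0.160167 = 0.386165
P(A|B) = 0.225998/0.386165 = 0.5852

P(A|B) = 0.5852


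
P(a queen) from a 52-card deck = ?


4 queens in 52 cards
P = 4/52 = 0.0769

P = 0.0769


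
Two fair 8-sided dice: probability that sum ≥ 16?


Total outcomes = 8×8 = 64
Favorable (sum ≥ 16): 1
P = 1/64 = 0.0156

P = 0.0156


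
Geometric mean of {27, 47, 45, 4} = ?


Product = 27 × 47 × 45 × 4 = 228420
GM = 228420^(1/4) = 21.8617

GM = 21.8617


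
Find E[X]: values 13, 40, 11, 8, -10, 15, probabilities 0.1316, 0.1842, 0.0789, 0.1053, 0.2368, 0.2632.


E[X] = 13*0.1316 + 40*0.1842 + 11*0.0789 + 8*0.1053 - 10*0.2368 + 15*0.2632
= 1.7108 + 7.3680 + 0.8679 + 0.8424 - 2.3680 + 3.9480
= 12.3691

E[X] = 12.3691


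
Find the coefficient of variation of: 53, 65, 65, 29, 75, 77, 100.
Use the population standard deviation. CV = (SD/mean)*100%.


Mean = 66.2857
SD = 20.3450
CV = (20.3450/66.2857)*100 = 30.6929%

CV = 30.6929%


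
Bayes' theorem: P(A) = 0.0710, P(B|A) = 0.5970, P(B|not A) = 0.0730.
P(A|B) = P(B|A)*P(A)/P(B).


P(B) = P(B|A)*P(A) + P(B|A')*P(A')
= 0.5970*0.0710 + 0.0730*0.9290
= 0.042387 + 0.067817 = 0.110204
P(A|B) = 0.042387/0.110204 = 0.3846

P(A|B) = 0.3846


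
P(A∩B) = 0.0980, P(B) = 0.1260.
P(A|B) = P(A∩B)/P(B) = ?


P(A|B) = 0.0980/0.1260 = 0.7778

P(A|B) = 0.7778


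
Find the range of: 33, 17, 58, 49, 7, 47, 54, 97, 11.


Max = 97, Min = 7
Range = 97 - 7 = 90

Range = 90


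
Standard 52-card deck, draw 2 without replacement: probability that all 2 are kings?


P(all kings) = (4/52) × (3/51)
= 0.0045

P = 0.0045


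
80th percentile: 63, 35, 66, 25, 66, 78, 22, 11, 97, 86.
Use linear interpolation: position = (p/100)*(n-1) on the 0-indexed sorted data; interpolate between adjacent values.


Sorted: 11, 22, 25, 35, 63, 66, 66, 78, 86, 97
n = 10
Index = 80/100 * 9 = 7.2000
Lower = data[7] = 78, Upper = data[8] = 86
P80 = 78 + 0.2000*(8) = 79.6000

P80 = 79.6000


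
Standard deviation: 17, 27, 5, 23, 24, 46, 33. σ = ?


Mean = 25.0000
Variance = 139.7143
SD = sqrt(139.7143) = 11.8201

SD = 11.8201


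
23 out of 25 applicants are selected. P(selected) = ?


P = 23/25 = 0.9200

P = 0.9200


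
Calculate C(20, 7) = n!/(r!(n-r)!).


C(20,7) = 20!/(7! × 13!)
= 2432902008176640000/(5040 × 6227020800)
= 77520

C(20,7) = 77520


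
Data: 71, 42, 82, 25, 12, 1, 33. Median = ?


Sorted: 1, 12, 25, 33, 42, 71, 82
n = 7 (odd)
Middle value = 33

Median = 33


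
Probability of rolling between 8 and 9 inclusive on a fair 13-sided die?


Favorable outcomes (8 ≤ roll ≤ 9): 2
Total outcomes = 13
P = 2/13 = 0.1538

P = 0.1538


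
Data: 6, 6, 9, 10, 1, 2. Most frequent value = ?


Frequencies: 1:1, 2:1, 6:2, 9:1, 10:1
Max frequency = 2
Mode = 6

Mode = 6


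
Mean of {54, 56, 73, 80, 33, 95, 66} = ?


Sum = 54 + 56 + 73 + 80 + 33 + 95 + 66 = 457
n = 7
Mean = 457/7 = 65.2857

Mean = 65.2857


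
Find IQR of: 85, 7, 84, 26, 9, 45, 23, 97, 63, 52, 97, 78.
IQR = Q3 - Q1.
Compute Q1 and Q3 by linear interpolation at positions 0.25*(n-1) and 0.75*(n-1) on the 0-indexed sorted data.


Sorted: 7, 9, 23, 26, 45, 52, 63, 78, 84, 85, 97, 97
Q1 (25th %ile) = 25.2500
Q3 (75th %ile) = 84.2500
IQR = 84.2500 - 25.2500 = 59.0000

IQR = 59.0000


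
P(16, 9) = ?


P(16,9) = 16!/7!
= 20922789888000/5040
= 4151347200

P(16,9) = 4151347200


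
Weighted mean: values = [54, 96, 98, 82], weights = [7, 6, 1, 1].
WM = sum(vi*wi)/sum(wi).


Numerator = 54*7 + 96*6 + 98*1 + 82*1 = 1134
Denominator = 7 + 6 + 1 + 1 = 15
WM = 1134/15 = 75.6000

WM = 75.6000


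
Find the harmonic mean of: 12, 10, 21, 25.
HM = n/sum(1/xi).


Sum of reciprocals = 1/12 + 1/10 + 1/21 + 1/25 = 0.270952
HM = 4/0.270952 = 14.7627

HM = 14.7627


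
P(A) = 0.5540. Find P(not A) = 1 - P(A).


P(not A) = 1 - 0.5540 = 0.4460

P(not A) = 0.4460


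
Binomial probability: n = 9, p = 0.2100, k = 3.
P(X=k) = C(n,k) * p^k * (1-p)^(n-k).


C(9,3) = 84
p^3 = 0.009261
(1-p)^6 = 0.243087
P = 84 * 0.009261 * 0.243087 = 0.1891

P(X=3) = 0.1891


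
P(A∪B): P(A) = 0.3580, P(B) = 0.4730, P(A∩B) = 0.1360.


P(A∪B) = 0.3580 + 0.4730 - 0.1360
= 0.8310 - 0.1360
= 0.6950

P(A∪B) = 0.6950


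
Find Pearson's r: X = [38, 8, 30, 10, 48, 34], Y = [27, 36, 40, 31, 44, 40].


Mean X = 28.0000, Mean Y = 36.3333
SD X = 14.514361, SD Y = 5.792716
Cov = 32.000000
r = 32.000000/(14.514361*5.792716) = 0.3806

r = 0.3806


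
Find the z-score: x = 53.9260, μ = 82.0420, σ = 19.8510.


z = (53.9260 - 82.0420)/19.8510
= -28.1160/19.8510
= -1.4164

z = -1.4164


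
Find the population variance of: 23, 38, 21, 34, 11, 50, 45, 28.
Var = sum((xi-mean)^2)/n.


Mean = 31.2500
Squared deviations: 68.0625, 45.5625, 105.0625, 7.5625, 410.0625, 351.5625, 189.0625, 10.5625
Sum = 1187.5000
Variance = 1187.5000/8 = 148.4375

Variance = 148.4375


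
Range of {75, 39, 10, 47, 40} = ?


Max = 75, Min = 10
Range = 75 - 10 = 65

Range = 65


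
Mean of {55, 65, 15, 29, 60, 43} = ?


Sum = 55 + 65 + 15 + 29 + 60 + 43 = 267
n = 6
Mean = 267/6 = 44.5000

Mean = 44.5000


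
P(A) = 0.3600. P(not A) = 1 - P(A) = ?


P(not A) = 1 - 0.3600 = 0.6400

P(not A) = 0.6400


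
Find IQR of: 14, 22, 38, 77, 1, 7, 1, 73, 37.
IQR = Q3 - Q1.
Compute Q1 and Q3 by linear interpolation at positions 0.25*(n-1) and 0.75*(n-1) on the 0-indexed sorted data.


Sorted: 1, 1, 7, 14, 22, 37, 38, 73, 77
Q1 (25th %ile) = 7.0000
Q3 (75th %ile) = 38.0000
IQR = 38.0000 - 7.0000 = 31.0000

IQR = 31.0000


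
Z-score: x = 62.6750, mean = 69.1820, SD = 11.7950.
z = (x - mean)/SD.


z = (62.6750 - 69.1820)/11.7950
= -6.5070/11.7950
= -0.5517

z = -0.5517


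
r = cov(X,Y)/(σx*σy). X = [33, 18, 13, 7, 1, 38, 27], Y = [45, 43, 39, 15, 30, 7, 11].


Mean X = 19.5714, Mean Y = 27.1429
SD X = 12.670068, SD Y = 14.797959
Cov = -36.367347
r = -36.367347/(12.670068*14.797959) = -0.1940

r = -0.1940


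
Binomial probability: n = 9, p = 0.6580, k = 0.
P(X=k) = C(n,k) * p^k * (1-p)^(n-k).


C(9,0) = 1
p^0 = 1.000000
(1-p)^9 = 6.400810e-05
P = 1 * 1.000000 * 6.400810e-05 = 6.4008e-05

P(X=0) = 6.4008e-05


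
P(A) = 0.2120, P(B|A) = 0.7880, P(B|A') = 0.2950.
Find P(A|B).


P(B) = P(B|A)*P(A) + P(B|A')*P(A')
= 0.7880*0.2120 + 0.2950*0.7880
= 0.167056 + 0.232460 = 0.399516
P(A|B) = 0.167056/0.399516 = 0.4181

P(A|B) = 0.4181


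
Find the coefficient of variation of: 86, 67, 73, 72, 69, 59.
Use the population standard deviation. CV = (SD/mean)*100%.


Mean = 71.0000
SD = 8.1035
CV = (8.1035/71.0000)*100 = 11.4134%

CV = 11.4134%


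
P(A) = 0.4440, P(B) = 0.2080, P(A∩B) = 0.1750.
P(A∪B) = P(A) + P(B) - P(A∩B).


P(A∪B) = 0.4440 + 0.2080 - 0.1750
= 0.6520 - 0.1750
= 0.4770

P(A∪B) = 0.4770


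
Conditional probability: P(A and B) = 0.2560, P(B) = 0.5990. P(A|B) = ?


P(A|B) = 0.2560/0.5990 = 0.4274

P(A|B) = 0.4274


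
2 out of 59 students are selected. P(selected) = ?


P = 2/59 = 0.0339

P = 0.0339


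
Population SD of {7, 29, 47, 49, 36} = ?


Mean = 33.6000
Variance = 230.2400
SD = sqrt(230.2400) = 15.1737

SD = 15.1737


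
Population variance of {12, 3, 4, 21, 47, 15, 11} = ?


Mean = 16.1429
Squared deviations: 17.1633, 172.7347, 147.4490, 23.5918, 952.1633, 1.3061, 26.4490
Sum = 1340.8571
Variance = 1340.8571/7 = 191.5510

Variance = 191.5510


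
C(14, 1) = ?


C(14,1) = 14!/(1! × 13!)
= 87178291200/(1 × 6227020800)
= 14

C(14,1) = 14


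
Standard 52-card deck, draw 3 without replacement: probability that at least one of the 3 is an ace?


P(at least one) = 1 - P(none)
P(none) = (48/52) × (47/51) × (46/50) = 0.782624
P(at least one) = 1 - 0.782624 = 0.2174

P = 0.2174


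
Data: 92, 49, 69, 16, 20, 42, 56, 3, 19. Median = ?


Sorted: 3, 16, 19, 20, 42, 49, 56, 69, 92
n = 9 (odd)
Middle value = 42

Median = 42


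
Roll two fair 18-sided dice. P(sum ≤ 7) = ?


Total outcomes = 18×18 = 324
Favorable (sum ≤ 7): 21
P = 21/324 = 0.0648

P = 0.0648


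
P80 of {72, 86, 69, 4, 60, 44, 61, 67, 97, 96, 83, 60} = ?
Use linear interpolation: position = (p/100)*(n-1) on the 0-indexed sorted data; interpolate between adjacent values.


Sorted: 4, 44, 60, 60, 61, 67, 69, 72, 83, 86, 96, 97
n = 12
Index = 80/100 * 11 = 8.8000
Lower = data[8] = 83, Upper = data[9] = 86
P80 = 83 + 0.8000*(3) = 85.4000

P80 = 85.4000


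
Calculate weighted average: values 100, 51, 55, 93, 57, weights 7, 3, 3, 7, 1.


Numerator = 100*7 + 51*3 + 55*3 + 93*7 + 57*1 = 1726
Denominator = 7 + 3 + 3 + 7 + 1 = 21
WM = 1726/21 = 82.1905

WM = 82.1905


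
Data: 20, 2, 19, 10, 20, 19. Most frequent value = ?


Frequencies: 2:1, 10:1, 19:2, 20:2
Max frequency = 2
Mode = 19, 20

Mode = 19, 20


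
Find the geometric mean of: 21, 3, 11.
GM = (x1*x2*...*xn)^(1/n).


Product = 21 × 3 × 11 = 693
GM = 693^(1/3) = 8.8493

GM = 8.8493


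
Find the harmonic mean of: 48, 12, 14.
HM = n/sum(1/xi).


Sum of reciprocals = 1/48 + 1/12 + 1/14 = 0.175595
HM = 3/0.175595 = 17.0847

HM = 17.0847


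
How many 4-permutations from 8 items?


P(8,4) = 8!/4!
= 40320/24
= 1680

P(8,4) = 1680


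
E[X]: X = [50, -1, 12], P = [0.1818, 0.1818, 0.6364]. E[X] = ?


E[X] = 50*0.1818 - 1*0.1818 + 12*0.6364
= 9.0900 - 0.1818 + 7.6368
= 16.5450

E[X] = 16.5450


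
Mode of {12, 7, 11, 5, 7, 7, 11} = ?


Frequencies: 5:1, 7:3, 11:2, 12:1
Max frequency = 3
Mode = 7

Mode = 7


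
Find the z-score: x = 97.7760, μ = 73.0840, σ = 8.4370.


z = (97.7760 - 73.0840)/8.4370
= 24.6920/8.4370
= 2.9266

z = 2.9266


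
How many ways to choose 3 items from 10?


C(10,3) = 10!/(3! × 7!)
= 3628800/(6 × 5040)
= 120

C(10,3) = 120


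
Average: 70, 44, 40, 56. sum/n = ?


Sum = 70 + 44 + 40 + 56 = 210
n = 4
Mean = 210/4 = 52.5000

Mean = 52.5000


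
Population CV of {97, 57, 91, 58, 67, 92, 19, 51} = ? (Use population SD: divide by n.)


Mean = 66.5000
SD = 24.5967
CV = (24.5967/66.5000)*100 = 36.9876%

CV = 36.9876%


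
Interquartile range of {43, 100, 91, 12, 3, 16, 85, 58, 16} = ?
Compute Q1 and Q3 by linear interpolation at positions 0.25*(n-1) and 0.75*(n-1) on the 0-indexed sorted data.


Sorted: 3, 12, 16, 16, 43, 58, 85, 91, 100
Q1 (25th %ile) = 16.0000
Q3 (75th %ile) = 85.0000
IQR = 85.0000 - 16.0000 = 69.0000

IQR = 69.0000


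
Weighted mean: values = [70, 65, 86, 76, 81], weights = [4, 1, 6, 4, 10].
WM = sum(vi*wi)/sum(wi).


Numerator = 70*4 + 65*1 + 86*6 + 76*4 + 81*10 = 1975
Denominator = 4 + 1 + 6 + 4 + 10 = 25
WM = 1975/25 = 79.0000

WM = 79.0000


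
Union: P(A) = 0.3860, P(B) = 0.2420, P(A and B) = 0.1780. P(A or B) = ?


P(A∪B) = 0.3860 + 0.2420 - 0.1780
= 0.6280 - 0.1780
= 0.4500

P(A∪B) = 0.4500


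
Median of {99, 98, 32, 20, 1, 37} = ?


Sorted: 1, 20, 32, 37, 98, 99
n = 6 (even)
Middle values: 32 and 37
Median = (32+37)/2 = 34.5000

Median = 34.5000


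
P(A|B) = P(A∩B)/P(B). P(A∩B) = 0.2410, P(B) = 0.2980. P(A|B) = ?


P(A|B) = 0.2410/0.2980 = 0.8087

P(A|B) = 0.8087


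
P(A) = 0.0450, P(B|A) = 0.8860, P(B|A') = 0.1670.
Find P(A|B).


P(B) = P(B|A)*P(A) + P(B|A')*P(A')
= 0.8860*0.0450 + 0.1670*0.9550
= 0.039870 + 0.159485 = 0.199355
P(A|B) = 0.039870/0.199355 = 0.2000

P(A|B) = 0.2000


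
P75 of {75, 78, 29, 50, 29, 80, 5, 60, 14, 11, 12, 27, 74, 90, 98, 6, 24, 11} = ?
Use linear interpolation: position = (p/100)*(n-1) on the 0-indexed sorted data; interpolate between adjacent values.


Sorted: 5, 6, 11, 11, 12, 14, 24, 27, 29, 29, 50, 60, 74, 75, 78, 80, 90, 98
n = 18
Index = 75/100 * 17 = 12.7500
Lower = data[12] = 74, Upper = data[13] = 75
P75 = 74 + 0.7500*(1) = 74.7500

P75 = 74.7500


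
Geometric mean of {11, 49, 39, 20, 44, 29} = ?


Product = 11 × 49 × 39 × 20 × 44 × 29 = 536455920
GM = 536455920^(1/6) = 28.5051

GM = 28.5051


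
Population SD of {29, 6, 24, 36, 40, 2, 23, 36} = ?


Mean = 24.5000
Variance = 172.0000
SD = sqrt(172.0000) = 13.1149

SD = 13.1149


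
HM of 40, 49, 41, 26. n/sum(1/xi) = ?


Sum of reciprocals = 1/40 + 1/49 + 1/41 + 1/26 = 0.108260
HM = 4/0.108260 = 36.9481

HM = 36.9481


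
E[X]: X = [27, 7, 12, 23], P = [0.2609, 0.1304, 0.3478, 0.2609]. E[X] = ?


E[X] = 27*0.2609 + 7*0.1304 + 12*0.3478 + 23*0.2609
= 7.0443 + 0.9128 + 4.1736 + 6.0007
= 18.1314

E[X] = 18.1314


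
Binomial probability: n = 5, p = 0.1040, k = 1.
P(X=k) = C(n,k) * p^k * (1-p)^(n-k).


C(5,1) = 5
p^1 = 0.104000
(1-p)^4 = 0.644514
P = 5 * 0.104000 * 0.644514 = 0.3351

P(X=1) = 0.3351


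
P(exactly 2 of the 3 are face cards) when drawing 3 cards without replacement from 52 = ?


Hypergeometric: P(X=2) = C(12,2)·C(40,1) / C(52,3)
= 66 × 40 / 22100
= 2640/22100 = 0.1195

P = 0.1195


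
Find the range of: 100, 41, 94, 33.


Max = 100, Min = 33
Range = 100 - 33 = 67

Range = 67


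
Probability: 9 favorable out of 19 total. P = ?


P = 9/19 = 0.4737

P = 0.4737


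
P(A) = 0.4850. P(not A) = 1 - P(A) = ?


P(not A) = 1 - 0.4850 = 0.5150

P(not A) = 0.5150


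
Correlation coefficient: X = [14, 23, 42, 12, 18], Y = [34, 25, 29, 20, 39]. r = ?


Mean X = 21.8000, Mean Y = 29.4000
SD X = 10.777755, SD Y = 6.651316
Cov = 1.280000
r = 1.280000/(10.777755*6.651316) = 0.0179

r = 0.0179


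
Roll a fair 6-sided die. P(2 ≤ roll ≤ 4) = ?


Favorable outcomes (2 ≤ roll ≤ 4): 3
Total outcomes = 6
P = 3/6 = 0.5000

P = 0.5000


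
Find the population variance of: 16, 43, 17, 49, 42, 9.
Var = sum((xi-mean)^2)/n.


Mean = 29.3333
Squared deviations: 177.7778, 186.7778, 152.1111, 386.7778, 160.4444, 413.4444
Sum = 1477.3333
Variance = 1477.3333/6 = 246.2222

Variance = 246.2222


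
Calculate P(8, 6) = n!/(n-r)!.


P(8,6) = 8!/2!
= 40320/2
= 20160

P(8,6) = 20160


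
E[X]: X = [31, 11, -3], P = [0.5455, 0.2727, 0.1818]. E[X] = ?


E[X] = 31*0.5455 + 11*0.2727 - 3*0.1818
= 16.9105 + 2.9997 - 0.5454
= 19.3648

E[X] = 19.3648


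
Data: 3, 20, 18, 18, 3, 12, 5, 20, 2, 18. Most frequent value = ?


Frequencies: 2:1, 3:2, 5:1, 12:1, 18:3, 20:2
Max frequency = 3
Mode = 18

Mode = 18


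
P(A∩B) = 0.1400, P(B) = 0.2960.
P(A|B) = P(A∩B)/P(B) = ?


P(A|B) = 0.1400/0.2960 = 0.4730

P(A|B) = 0.4730


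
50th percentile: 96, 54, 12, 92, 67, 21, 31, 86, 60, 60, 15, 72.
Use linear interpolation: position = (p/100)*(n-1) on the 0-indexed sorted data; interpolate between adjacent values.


Sorted: 12, 15, 21, 31, 54, 60, 60, 67, 72, 86, 92, 96
n = 12
Index = 50/100 * 11 = 5.5000
Lower = data[5] = 60, Upper = data[6] = 60
P50 = 60 + 0.5000*(0) = 60.0000

P50 = 60.0000


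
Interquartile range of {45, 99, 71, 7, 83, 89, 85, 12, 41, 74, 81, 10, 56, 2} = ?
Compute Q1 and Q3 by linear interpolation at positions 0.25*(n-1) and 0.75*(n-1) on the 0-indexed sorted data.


Sorted: 2, 7, 10, 12, 41, 45, 56, 71, 74, 81, 83, 85, 89, 99
Q1 (25th %ile) = 19.2500
Q3 (75th %ile) = 82.5000
IQR = 82.5000 - 19.2500 = 63.2500

IQR = 63.2500


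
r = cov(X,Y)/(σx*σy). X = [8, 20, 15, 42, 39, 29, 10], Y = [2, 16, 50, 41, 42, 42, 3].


Mean X = 23.2857, Mean Y = 28.0000
SD X = 12.645883, SD Y = 18.860389
Cov = 161.428571
r = 161.428571/(12.645883*18.860389) = 0.6768

r = 0.6768


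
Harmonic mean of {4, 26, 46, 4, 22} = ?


Sum of reciprocals = 1/4 + 1/26 + 1/46 + 1/4 + 1/22 = 0.605655
HM = 5/0.605655 = 8.2555

HM = 8.2555


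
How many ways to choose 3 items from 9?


C(9,3) = 9!/(3! × 6!)
= 362880/(6 × 720)
= 84

C(9,3) = 84


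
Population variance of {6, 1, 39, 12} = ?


Mean = 14.5000
Squared deviations: 72.2500, 182.2500, 600.2500, 6.2500
Sum = 861.0000
Variance = 861.0000/4 = 215.2500

Variance = 215.2500


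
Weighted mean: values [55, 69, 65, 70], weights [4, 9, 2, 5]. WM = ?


Numerator = 55*4 + 69*9 + 65*2 + 70*5 = 1321
Denominator = 4 + 9 + 2 + 5 = 20
WM = 1321/20 = 66.0500

WM = 66.0500


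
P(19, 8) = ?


P(19,8) = 19!/11!
= 121645100408832000/39916800
= 3047466240

P(19,8) = 3047466240


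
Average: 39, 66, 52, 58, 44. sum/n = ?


Sum = 39 + 66 + 52 + 58 + 44 = 259
n = 5
Mean = 259/5 = 51.8000

Mean = 51.8000


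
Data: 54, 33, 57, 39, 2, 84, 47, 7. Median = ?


Sorted: 2, 7, 33, 39, 47, 54, 57, 84
n = 8 (even)
Middle values: 39 and 47
Median = (39+47)/2 = 43.0000

Median = 43.0000


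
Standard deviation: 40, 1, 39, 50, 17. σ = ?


Mean = 29.4000
Variance = 317.8400
SD = sqrt(317.8400) = 17.8281

SD = 17.8281


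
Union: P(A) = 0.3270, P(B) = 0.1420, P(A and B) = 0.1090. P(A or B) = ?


P(A∪B) = 0.3270 + 0.1420 - 0.1090
= 0.4690 - 0.1090
= 0.3600

P(A∪B) = 0.3600


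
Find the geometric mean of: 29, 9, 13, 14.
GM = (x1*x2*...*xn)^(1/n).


Product = 29 × 9 × 13 × 14 = 47502
GM = 47502^(1/4) = 14.7631

GM = 14.7631


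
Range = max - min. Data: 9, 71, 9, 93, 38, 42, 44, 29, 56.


Max = 93, Min = 9
Range = 93 - 9 = 84

Range = 84


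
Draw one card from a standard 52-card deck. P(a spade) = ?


13 spades in 52 cards
P = 13/52 = 0.2500

P = 0.2500


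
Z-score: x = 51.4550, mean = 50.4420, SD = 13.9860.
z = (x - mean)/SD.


z = (51.4550 - 50.4420)/13.9860
= 1.0130/13.9860
= 0.0724

z = 0.0724


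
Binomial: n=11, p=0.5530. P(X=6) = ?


C(11,6) = 462
p^6 = 0.028599
(1-p)^5 = 0.017846
P = 462 * 0.028599 * 0.017846 = 0.2358

P(X=6) = 0.2358


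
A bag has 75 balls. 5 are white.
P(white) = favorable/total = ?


P = 5/75 = 0.0667

P = 0.0667


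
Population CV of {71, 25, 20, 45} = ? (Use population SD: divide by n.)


Mean = 40.2500
SD = 20.0671
CV = (20.0671/40.2500)*100 = 49.8561%

CV = 49.8561%


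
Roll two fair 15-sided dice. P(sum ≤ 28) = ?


Total outcomes = 15×15 = 225
Favorable (sum ≤ 28): 222
P = 222/225 = 0.9867

P = 0.9867


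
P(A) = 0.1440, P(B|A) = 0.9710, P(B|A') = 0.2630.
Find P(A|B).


P(B) = P(B|A)*P(A) + P(B|A')*P(A')
= 0.9710*0.1440 + 0.2630*0.8560
= 0.139824 + 0.225128 = 0.364952
P(A|B) = 0.139824/0.364952 = 0.3831

P(A|B) = 0.3831


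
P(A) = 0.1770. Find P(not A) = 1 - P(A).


P(not A) = 1 - 0.1770 = 0.8230

P(not A) = 0.8230


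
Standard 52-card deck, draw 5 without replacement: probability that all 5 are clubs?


P(all clubs) = (13/52) × (12/51) × (11/50) × (10/49) × (9/48)
= 0.0005

P = 0.0005


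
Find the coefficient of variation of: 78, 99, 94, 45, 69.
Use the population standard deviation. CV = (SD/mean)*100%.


Mean = 77.0000
SD = 19.2977
CV = (19.2977/77.0000)*100 = 25.0619%

CV = 25.0619%


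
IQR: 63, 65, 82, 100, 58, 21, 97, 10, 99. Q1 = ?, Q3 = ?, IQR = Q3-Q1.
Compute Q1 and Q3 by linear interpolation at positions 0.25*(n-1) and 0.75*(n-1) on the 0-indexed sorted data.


Sorted: 10, 21, 58, 63, 65, 82, 97, 99, 100
Q1 (25th %ile) = 58.0000
Q3 (75th %ile) = 97.0000
IQR = 97.0000 - 58.0000 = 39.0000

IQR = 39.0000


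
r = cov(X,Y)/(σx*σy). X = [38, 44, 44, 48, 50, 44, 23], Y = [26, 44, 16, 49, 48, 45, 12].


Mean X = 41.5714, Mean Y = 34.2857
SD X = 8.347064, SD Y = 14.703880
Cov = 94.122449
r = 94.122449/(8.347064*14.703880) = 0.7669

r = 0.7669


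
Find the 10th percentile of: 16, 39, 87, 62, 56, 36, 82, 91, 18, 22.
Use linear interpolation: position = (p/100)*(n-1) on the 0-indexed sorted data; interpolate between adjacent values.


Sorted: 16, 18, 22, 36, 39, 56, 62, 82, 87, 91
n = 10
Index = 10/100 * 9 = 0.9000
Lower = data[0] = 16, Upper = data[1] = 18
P10 = 16 + 0.9000*(2) = 17.8000

P10 = 17.8000


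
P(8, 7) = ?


P(8,7) = 8!/1!
= 40320/1
= 40320

P(8,7) = 40320


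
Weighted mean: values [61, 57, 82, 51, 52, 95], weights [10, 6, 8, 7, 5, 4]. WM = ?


Numerator = 61*10 + 57*6 + 82*8 + 51*7 + 52*5 + 95*4 = 2605
Denominator = 10 + 6 + 8 + 7 + 5 + 4 = 40
WM = 2605/40 = 65.1250

WM = 65.1250


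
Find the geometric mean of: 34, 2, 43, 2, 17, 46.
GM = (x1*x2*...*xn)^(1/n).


Product = 34 × 2 × 43 × 2 × 17 × 46 = 4573136
GM = 4573136^(1/6) = 12.8836

GM = 12.8836


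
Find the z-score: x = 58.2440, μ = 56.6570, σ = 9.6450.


z = (58.2440 - 56.6570)/9.6450
= 1.5870/9.6450
= 0.1645

z = 0.1645


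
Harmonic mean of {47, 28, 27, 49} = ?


Sum of reciprocals = 1/47 + 1/28 + 1/27 + 1/49 = 0.114436
HM = 4/0.114436 = 34.9540

HM = 34.9540


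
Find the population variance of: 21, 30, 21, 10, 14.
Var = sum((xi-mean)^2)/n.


Mean = 19.2000
Squared deviations: 3.2400, 116.6400, 3.2400, 84.6400, 27.0400
Sum = 234.8000
Variance = 234.8000/5 = 46.9600

Variance = 46.9600


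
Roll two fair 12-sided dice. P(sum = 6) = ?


Total outcomes = 12×12 = 144
Favorable (sum = 6): 5
P = 5/144 = 0.0347

P = 0.0347


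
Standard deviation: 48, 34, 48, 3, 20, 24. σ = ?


Mean = 29.5000
Variance = 254.5833
SD = sqrt(254.5833) = 15.9557

SD = 15.9557


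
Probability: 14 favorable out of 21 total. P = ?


P = 14/21 = 0.6667

P = 0.6667


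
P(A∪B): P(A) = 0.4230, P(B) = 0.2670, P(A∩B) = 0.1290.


P(A∪B) = 0.4230 + 0.2670 - 0.1290
= 0.6900 - 0.1290
= 0.5610

P(A∪B) = 0.5610


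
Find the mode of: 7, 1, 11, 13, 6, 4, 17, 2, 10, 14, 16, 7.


Frequencies: 1:1, 2:1, 4:1, 6:1, 7:2, 10:1, 11:1, 13:1, 14:1, 16:1, 17:1
Max frequency = 2
Mode = 7

Mode = 7


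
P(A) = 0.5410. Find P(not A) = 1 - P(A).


P(not A) = 1 - 0.5410 = 0.4590

P(not A) = 0.4590


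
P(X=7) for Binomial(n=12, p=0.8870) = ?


C(12,7) = 792
p^7 = 0.431982
(1-p)^5 = 1.842435e-05
P = 792 * 0.431982 * 1.842435e-05 = 0.0063

P(X=7) = 0.0063


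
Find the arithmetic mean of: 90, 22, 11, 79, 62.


Sum = 90 + 22 + 11 + 79 + 62 = 264
n = 5
Mean = 264/5 = 52.8000

Mean = 52.8000


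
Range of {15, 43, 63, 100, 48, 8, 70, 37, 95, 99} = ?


Max = 100, Min = 8
Range = 100 - 8 = 92

Range = 92


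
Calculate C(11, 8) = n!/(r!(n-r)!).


C(11,8) = 11!/(8! × 3!)
= 39916800/(40320 × 6)
= 165

C(11,8) = 165


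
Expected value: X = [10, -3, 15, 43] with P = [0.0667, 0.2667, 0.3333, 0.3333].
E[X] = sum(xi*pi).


E[X] = 10*0.0667 - 3*0.2667 + 15*0.3333 + 43*0.3333
= 0.6670 - 0.8001 + 4.9995 + 14.3319
= 19.1983

E[X] = 19.1983


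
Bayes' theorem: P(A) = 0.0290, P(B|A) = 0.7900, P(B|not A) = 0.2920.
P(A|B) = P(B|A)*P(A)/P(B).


P(B) = P(B|A)*P(A) + P(B|A')*P(A')
= 0.7900*0.0290 + 0.2920*0.9710
= 0.022910 + 0.283532 = 0.306442
P(A|B) = 0.022910/0.306442 = 0.0748

P(A|B) = 0.0748


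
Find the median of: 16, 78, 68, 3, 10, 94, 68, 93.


Sorted: 3, 10, 16, 68, 68, 78, 93, 94
n = 8 (even)
Middle values: 68 and 68
Median = (68+68)/2 = 68.0000

Median = 68.0000


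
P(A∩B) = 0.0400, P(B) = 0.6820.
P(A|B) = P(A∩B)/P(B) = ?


P(A|B) = 0.0400/0.6820 = 0.0587

P(A|B) = 0.0587


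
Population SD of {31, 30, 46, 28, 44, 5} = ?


Mean = 30.6667
Variance = 179.8889
SD = sqrt(179.8889) = 13.4123

SD = 13.4123


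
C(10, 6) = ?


C(10,6) = 10!/(6! × 4!)
= 3628800/(720 × 24)
= 210

C(10,6) = 210


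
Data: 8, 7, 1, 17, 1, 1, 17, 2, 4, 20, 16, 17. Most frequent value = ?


Frequencies: 1:3, 2:1, 4:1, 7:1, 8:1, 16:1, 17:3, 20:1
Max frequency = 3
Mode = 1, 17

Mode = 1, 17


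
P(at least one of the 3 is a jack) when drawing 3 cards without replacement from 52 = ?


P(at least one) = 1 - P(none)
P(none) = (48/52) × (47/51) × (46/50) = 0.782624
P(at least one) = 1 - 0.782624 = 0.2174

P = 0.2174


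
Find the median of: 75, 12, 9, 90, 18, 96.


Sorted: 9, 12, 18, 75, 90, 96
n = 6 (even)
Middle values: 18 and 75
Median = (18+75)/2 = 46.5000

Median = 46.5000


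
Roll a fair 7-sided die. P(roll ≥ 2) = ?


Favorable outcomes (roll ≥ 2): 6
Total outcomes = 7
P = 6/7 = 0.8571

P = 0.8571


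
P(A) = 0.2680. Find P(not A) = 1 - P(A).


P(not A) = 1 - 0.2680 = 0.7320

P(not A) = 0.7320


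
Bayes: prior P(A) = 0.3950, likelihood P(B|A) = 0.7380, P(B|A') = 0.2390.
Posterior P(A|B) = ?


P(B) = P(B|A)*P(A) + P(B|A')*P(A')
= 0.7380*0.3950 + 0.2390*0.6050
= 0.291510 + 0.144595 = 0.436105
P(A|B) = 0.291510/0.436105 = 0.6684

P(A|B) = 0.6684


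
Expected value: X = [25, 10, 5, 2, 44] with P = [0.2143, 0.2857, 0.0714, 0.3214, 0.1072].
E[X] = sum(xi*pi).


E[X] = 25*0.2143 + 10*0.2857 + 5*0.0714 + 2*0.3214 + 44*0.1072
= 5.3575 + 2.8570 + 0.3570 + 0.6428 + 4.7168
= 13.9311

E[X] = 13.9311


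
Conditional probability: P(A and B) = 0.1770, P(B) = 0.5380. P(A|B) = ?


P(A|B) = 0.1770/0.5380 = 0.3290

P(A|B) = 0.3290


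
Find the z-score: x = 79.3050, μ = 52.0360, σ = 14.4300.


z = (79.3050 - 52.0360)/14.4300
= 27.2690/14.4300
= 1.8897

z = 1.8897


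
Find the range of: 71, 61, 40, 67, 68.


Max = 71, Min = 40
Range = 71 - 40 = 31

Range = 31


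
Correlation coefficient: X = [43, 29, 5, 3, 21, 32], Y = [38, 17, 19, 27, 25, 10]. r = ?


Mean X = 22.1667, Mean Y = 22.6667
SD X = 14.380736, SD Y = 8.806563
Cov = 22.222222
r = 22.222222/(14.380736*8.806563) = 0.1755

r = 0.1755


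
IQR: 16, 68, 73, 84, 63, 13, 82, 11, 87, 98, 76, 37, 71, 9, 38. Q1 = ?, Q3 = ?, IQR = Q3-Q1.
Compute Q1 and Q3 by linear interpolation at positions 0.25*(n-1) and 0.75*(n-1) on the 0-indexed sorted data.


Sorted: 9, 11, 13, 16, 37, 38, 63, 68, 71, 73, 76, 82, 84, 87, 98
Q1 (25th %ile) = 26.5000
Q3 (75th %ile) = 79.0000
IQR = 79.0000 - 26.5000 = 52.5000

IQR = 52.5000


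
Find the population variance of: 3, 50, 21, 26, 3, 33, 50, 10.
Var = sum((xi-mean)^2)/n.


Mean = 24.5000
Squared deviations: 462.2500, 650.2500, 12.2500, 2.2500, 462.2500, 72.2500, 650.2500, 210.2500
Sum = 2522.0000
Variance = 2522.0000/8 = 315.2500

Variance = 315.2500


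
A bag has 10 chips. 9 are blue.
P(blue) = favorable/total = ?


P = 9/10 = 0.9000

P = 0.9000


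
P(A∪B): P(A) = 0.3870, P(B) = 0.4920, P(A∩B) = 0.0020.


P(A∪B) = 0.3870 + 0.4920 - 0.0020
= 0.8790 - 0.0020
= 0.8770

P(A∪B) = 0.8770


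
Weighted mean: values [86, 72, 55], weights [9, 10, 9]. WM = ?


Numerator = 86*9 + 72*10 + 55*9 = 1989
Denominator = 9 + 10 + 9 = 28
WM = 1989/28 = 71.0357

WM = 71.0357


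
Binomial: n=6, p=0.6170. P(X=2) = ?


C(6,2) = 15
p^2 = 0.380689
(1-p)^4 = 0.021518
P = 15 * 0.380689 * 0.021518 = 0.1229

P(X=2) = 0.1229


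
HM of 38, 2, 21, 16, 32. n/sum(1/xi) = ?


Sum of reciprocals = 1/38 + 1/2 + 1/21 + 1/16 + 1/32 = 0.667685
HM = 5/0.667685 = 7.4886

HM = 7.4886


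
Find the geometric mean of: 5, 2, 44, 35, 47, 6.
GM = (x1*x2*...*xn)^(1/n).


Product = 5 × 2 × 44 × 35 × 47 × 6 = 4342800
GM = 4342800^(1/6) = 12.7731

GM = 12.7731


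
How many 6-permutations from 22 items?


P(22,6) = 22!/16!
= 1124000727777607680000/20922789888000
= 53721360

P(22,6) = 53721360


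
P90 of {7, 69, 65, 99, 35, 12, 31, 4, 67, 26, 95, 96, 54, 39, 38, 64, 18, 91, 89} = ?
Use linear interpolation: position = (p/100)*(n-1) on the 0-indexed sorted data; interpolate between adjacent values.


Sorted: 4, 7, 12, 18, 26, 31, 35, 38, 39, 54, 64, 65, 67, 69, 89, 91, 95, 96, 99
n = 19
Index = 90/100 * 18 = 16.2000
Lower = data[16] = 95, Upper = data[17] = 96
P90 = 95 + 0.2000*(1) = 95.2000

P90 = 95.2000


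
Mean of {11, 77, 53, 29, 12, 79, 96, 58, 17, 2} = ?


Sum = 11 + 77 + 53 + 29 + 12 + 79 + 96 + 58 + 17 + 2 = 434
n = 10
Mean = 434/10 = 43.4000

Mean = 43.4000


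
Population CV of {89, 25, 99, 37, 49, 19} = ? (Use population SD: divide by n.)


Mean = 53.0000
SD = 30.6159
CV = (30.6159/53.0000)*100 = 57.7658%

CV = 57.7658%


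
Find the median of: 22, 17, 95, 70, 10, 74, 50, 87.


Sorted: 10, 17, 22, 50, 70, 74, 87, 95
n = 8 (even)
Middle values: 50 and 70
Median = (50+70)/2 = 60.0000

Median = 60.0000


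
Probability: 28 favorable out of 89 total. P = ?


P = 28/89 = 0.3146

P = 0.3146


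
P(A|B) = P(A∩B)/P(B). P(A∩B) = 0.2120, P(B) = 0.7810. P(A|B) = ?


P(A|B) = 0.2120/0.7810 = 0.2714

P(A|B) = 0.2714


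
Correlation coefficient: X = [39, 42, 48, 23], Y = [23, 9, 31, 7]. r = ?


Mean X = 38.0000, Mean Y = 17.5000
SD X = 9.246621, SD Y = 9.937303
Cov = 66.000000
r = 66.000000/(9.246621*9.937303) = 0.7183

r = 0.7183


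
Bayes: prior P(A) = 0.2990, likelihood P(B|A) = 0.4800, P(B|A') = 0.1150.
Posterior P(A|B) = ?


P(B) = P(B|A)*P(A) + P(B|A')*P(A')
= 0.4800*0.2990 + 0.1150*0.7010
= 0.143520 + 0.080615 = 0.224135
P(A|B) = 0.143520/0.224135 = 0.6403

P(A|B) = 0.6403


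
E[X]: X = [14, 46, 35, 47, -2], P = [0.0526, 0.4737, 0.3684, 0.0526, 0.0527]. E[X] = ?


E[X] = 14*0.0526 + 46*0.4737 + 35*0.3684 + 47*0.0526 - 2*0.0527
= 0.7364 + 21.7902 + 12.8940 + 2.4722 - 0.1054
= 37.7874

E[X] = 37.7874


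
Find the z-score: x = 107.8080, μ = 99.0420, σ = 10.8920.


z = (107.8080 - 99.0420)/10.8920
= 8.7660/10.8920
= 0.8048

z = 0.8048


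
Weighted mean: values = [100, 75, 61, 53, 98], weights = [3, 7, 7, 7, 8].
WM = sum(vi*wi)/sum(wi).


Numerator = 100*3 + 75*7 + 61*7 + 53*7 + 98*8 = 2407
Denominator = 3 + 7 + 7 + 7 + 8 = 32
WM = 2407/32 = 75.2188

WM = 75.2188


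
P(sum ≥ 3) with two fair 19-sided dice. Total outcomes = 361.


Total outcomes = 19×19 = 361
Favorable (sum ≥ 3): 360
P = 360/361 = 0.9972

P = 0.9972


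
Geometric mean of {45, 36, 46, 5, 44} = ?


Product = 45 × 36 × 46 × 5 × 44 = 16394400
GM = 16394400^(1/5) = 27.7293

GM = 27.7293


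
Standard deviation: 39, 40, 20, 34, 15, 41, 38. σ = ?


Mean = 32.4286
Variance = 95.1020
SD = sqrt(95.1020) = 9.7520

SD = 9.7520


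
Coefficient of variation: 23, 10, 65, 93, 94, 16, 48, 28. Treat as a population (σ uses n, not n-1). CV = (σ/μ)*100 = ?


Mean = 47.1250
SD = 31.4581
CV = (31.4581/47.1250)*100 = 66.7545%

CV = 66.7545%


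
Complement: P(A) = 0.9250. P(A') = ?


P(not A) = 1 - 0.9250 = 0.0750

P(not A) = 0.0750


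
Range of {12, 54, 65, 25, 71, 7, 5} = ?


Max = 71, Min = 5
Range = 71 - 5 = 66

Range = 66


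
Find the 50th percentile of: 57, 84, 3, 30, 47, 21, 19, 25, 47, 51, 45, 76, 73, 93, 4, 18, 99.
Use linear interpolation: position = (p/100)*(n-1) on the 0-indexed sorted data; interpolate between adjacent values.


Sorted: 3, 4, 18, 19, 21, 25, 30, 45, 47, 47, 51, 57, 73, 76, 84, 93, 99
n = 17
Index = 50/100 * 16 = 8.0000
Lower = data[8] = 47, Upper = data[9] = 47
P50 = 47 + 0*(0) = 47.0000

P50 = 47.0000


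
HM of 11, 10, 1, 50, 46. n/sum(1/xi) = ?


Sum of reciprocals = 1/11 + 1/10 + 1/1 + 1/50 + 1/46 = 1.232648
HM = 5/1.232648 = 4.0563

HM = 4.0563


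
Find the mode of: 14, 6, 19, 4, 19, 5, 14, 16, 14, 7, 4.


Frequencies: 4:2, 5:1, 6:1, 7:1, 14:3, 16:1, 19:2
Max frequency = 3
Mode = 14

Mode = 14


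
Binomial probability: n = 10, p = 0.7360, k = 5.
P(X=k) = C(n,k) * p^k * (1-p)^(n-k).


C(10,5) = 252
p^5 = 0.215968
(1-p)^5 = 0.001282
P = 252 * 0.215968 * 0.001282 = 0.0698

P(X=5) = 0.0698


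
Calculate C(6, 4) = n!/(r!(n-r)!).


C(6,4) = 6!/(4! × 2!)
= 720/(24 × 2)
= 15

C(6,4) = 15


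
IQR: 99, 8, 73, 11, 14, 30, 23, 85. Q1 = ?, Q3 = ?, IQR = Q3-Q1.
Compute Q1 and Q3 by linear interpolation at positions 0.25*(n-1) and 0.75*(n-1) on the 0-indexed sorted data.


Sorted: 8, 11, 14, 23, 30, 73, 85, 99
Q1 (25th %ile) = 13.2500
Q3 (75th %ile) = 76.0000
IQR = 76.0000 - 13.2500 = 62.7500

IQR = 62.7500


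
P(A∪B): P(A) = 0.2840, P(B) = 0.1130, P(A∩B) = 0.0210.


P(A∪B) = 0.2840 + 0.1130 - 0.0210
= 0.3970 - 0.0210
= 0.3760

P(A∪B) = 0.3760


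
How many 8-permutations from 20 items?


P(20,8) = 20!/12!
= 2432902008176640000/479001600
= 5079110400

P(20,8) = 5079110400


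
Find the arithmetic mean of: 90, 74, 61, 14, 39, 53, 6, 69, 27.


Sum = 90 + 74 + 61 + 14 + 39 + 53 + 6 + 69 + 27 = 433
n = 9
Mean = 433/9 = 48.1111

Mean = 48.1111


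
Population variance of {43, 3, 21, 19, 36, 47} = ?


Mean = 28.1667
Squared deviations: 220.0278, 633.3611, 51.3611, 84.0278, 61.3611, 354.6944
Sum = 1404.8333
Variance = 1404.8333/6 = 234.1389

Variance = 234.1389


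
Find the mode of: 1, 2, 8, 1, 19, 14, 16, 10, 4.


Frequencies: 1:2, 2:1, 4:1, 8:1, 10:1, 14:1, 16:1, 19:1
Max frequency = 2
Mode = 1

Mode = 1


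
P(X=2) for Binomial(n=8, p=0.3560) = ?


C(8,2) = 28
p^2 = 0.126736
(1-p)^6 = 0.071337
P = 28 * 0.126736 * 0.071337 = 0.2531

P(X=2) = 0.2531


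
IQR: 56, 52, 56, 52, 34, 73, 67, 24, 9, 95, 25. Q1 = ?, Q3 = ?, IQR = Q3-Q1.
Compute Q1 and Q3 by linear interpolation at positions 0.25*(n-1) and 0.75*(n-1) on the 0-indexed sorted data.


Sorted: 9, 24, 25, 34, 52, 52, 56, 56, 67, 73, 95
Q1 (25th %ile) = 29.5000
Q3 (75th %ile) = 61.5000
IQR = 61.5000 - 29.5000 = 32.0000

IQR = 32.0000


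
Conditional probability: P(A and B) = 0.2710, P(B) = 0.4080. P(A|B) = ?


P(A|B) = 0.2710/0.4080 = 0.6642

P(A|B) = 0.6642


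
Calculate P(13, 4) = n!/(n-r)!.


P(13,4) = 13!/9!
= 6227020800/362880
= 17160

P(13,4) = 17160


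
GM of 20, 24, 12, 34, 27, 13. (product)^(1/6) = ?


Product = 20 × 24 × 12 × 34 × 27 × 13 = 68739840
GM = 68739840^(1/6) = 20.2396

GM = 20.2396


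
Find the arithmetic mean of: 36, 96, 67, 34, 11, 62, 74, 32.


Sum = 36 + 96 + 67 + 34 + 11 + 62 + 74 + 32 = 412
n = 8
Mean = 412/8 = 51.5000

Mean = 51.5000


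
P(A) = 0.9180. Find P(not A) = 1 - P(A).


P(not A) = 1 - 0.9180 = 0.0820

P(not A) = 0.0820


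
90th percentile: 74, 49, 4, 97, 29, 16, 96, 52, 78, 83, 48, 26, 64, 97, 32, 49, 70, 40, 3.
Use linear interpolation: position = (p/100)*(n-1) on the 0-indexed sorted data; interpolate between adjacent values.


Sorted: 3, 4, 16, 26, 29, 32, 40, 48, 49, 49, 52, 64, 70, 74, 78, 83, 96, 97, 97
n = 19
Index = 90/100 * 18 = 16.2000
Lower = data[16] = 96, Upper = data[17] = 97
P90 = 96 + 0.2000*(1) = 96.2000

P90 = 96.2000
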